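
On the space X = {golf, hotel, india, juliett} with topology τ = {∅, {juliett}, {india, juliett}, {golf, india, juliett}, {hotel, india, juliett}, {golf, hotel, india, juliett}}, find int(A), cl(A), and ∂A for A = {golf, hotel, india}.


int(A) = ∅, cl(A) = {golf, hotel, india}, ∂A = {golf, hotel, india}.

Closed sets in (X, τ) are complements of opens:
  closed(X, τ) = {∅, {golf}, {hotel}, {golf, hotel}, {golf, hotel, india}, {golf, hotel, india, juliett}}.
int(A) = ⋃ {U ∈ τ : U ⊆ A}. Opens contained in A: ∅.
Taking the union of these: int(A) = ∅.
cl(A) = ⋂ {C closed : A ⊆ C}. Closed sets containing A: {golf, hotel, india}, {golf, hotel, india, juliett}.
Intersecting these: cl(A) = {golf, hotel, india}.
∂A = cl(A) ∖ int(A) = {golf, hotel, india} ∖ ∅ = {golf, hotel, india}.


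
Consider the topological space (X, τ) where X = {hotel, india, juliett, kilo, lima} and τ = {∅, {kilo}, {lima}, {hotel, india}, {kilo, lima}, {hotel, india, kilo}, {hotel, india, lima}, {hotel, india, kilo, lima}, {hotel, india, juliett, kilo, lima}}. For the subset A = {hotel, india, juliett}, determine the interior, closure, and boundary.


int(A) = {hotel, india}, cl(A) = {hotel, india, juliett}, ∂A = {juliett}.

Closed sets in (X, τ) are complements of opens:
  closed(X, τ) = {∅, {juliett}, {juliett, kilo}, {juliett, lima}, {hotel, india, juliett}, {juliett, kilo, lima}, {hotel, india, juliett, kilo}, {hotel, india, juliett, lima}, {hotel, india, juliett, kilo, lima}}.
int(A) = ⋃ {U ∈ τ : U ⊆ A}. Opens contained in A: ∅, {hotel, india}.
Taking the union of these: int(A) = {hotel, india}.
cl(A) = ⋂ {C closed : A ⊆ C}. Closed sets containing A: {hotel, india, juliett}, {hotel, india, juliett, kilo}, {hotel, india, juliett, lima}, {hotel, india, juliett, kilo, lima}.
Intersecting these: cl(A) = {hotel, india, juliett}.
∂A = cl(A) ∖ int(A) = {hotel, india, juliett} ∖ {hotel, india} = {juliett}.


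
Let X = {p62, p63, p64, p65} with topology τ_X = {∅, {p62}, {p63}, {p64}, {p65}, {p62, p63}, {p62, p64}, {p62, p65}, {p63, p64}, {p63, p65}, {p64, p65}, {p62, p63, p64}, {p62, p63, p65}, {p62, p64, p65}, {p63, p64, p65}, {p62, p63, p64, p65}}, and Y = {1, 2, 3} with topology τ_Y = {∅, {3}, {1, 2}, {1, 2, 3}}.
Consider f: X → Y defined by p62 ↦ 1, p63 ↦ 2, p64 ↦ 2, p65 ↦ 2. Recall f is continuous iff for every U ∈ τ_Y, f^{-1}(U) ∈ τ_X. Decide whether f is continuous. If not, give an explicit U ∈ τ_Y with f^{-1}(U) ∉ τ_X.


f IS continuous.

Compute f^{-1}(U) for each U ∈ τ_Y:
  U = ∅: f^{-1}(U) = ∅ ∈ τ_X ✓.
  U = {3}: f^{-1}(U) = ∅ ∈ τ_X ✓.
  U = {1, 2}: f^{-1}(U) = {p62, p63, p64, p65} ∈ τ_X ✓.
  U = {1, 2, 3}: f^{-1}(U) = {p62, p63, p64, p65} ∈ τ_X ✓.
Every preimage lies in τ_X, so f IS continuous.


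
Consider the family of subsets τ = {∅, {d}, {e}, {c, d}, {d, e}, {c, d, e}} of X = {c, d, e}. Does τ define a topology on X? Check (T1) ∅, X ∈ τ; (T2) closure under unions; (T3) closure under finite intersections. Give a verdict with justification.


τ IS a topology on X.

Axiom (T1): ∅ ∈ τ? Yes; X ∈ τ? Yes.
Axiom (T2/T3): check pairwise unions and intersections of members of τ.
All pairwise intersections and unions checked — each lies in τ. Therefore τ satisfies (T1), (T2), (T3): it IS a topology on X.


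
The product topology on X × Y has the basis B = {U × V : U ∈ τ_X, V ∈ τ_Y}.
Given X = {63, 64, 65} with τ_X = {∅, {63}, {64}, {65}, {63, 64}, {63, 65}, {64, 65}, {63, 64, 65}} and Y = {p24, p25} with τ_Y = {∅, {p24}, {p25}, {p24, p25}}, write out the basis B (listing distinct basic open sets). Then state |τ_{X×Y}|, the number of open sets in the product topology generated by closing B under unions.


Basis B = {∅ × ∅, {63} × {p24}, {63} × {p25}, {64} × {p24}, {64} × {p25}, {65} × {p24}, {65} × {p25}, {63} × {p24, p25}, {63, 64} × {p24}, {63, 65} × {p24}, {63, 64} × {p25}, {63, 65} × {p25}, {64} × {p24, p25}, {64, 65} × {p24}, {64, 65} × {p25}, {65} × {p24, p25}, {63, 64, 65} × {p24}, {63, 64, 65} × {p25}, {63, 64} × {p24, p25}, {63, 65} × {p24, p25}, {64, 65} × {p24, p25}, {63, 64, 65} × {p24, p25}}; |τ_{X×Y}| = 64.

Enumerate products U × V with U ∈ τ_X, V ∈ τ_Y (deduplicated):
  ∅ × ∅ = {} (∅)
  {63} × {p24} = {(63,p24)}
  {63} × {p25} = {(63,p25)}
  {64} × {p24} = {(64,p24)}
  {64} × {p25} = {(64,p25)}
  {65} × {p24} = {(65,p24)}
  {65} × {p25} = {(65,p25)}
  {63} × {p24, p25} = {(63,p24), (63,p25)}
  {63, 64} × {p24} = {(63,p24), (64,p24)}
  {63, 65} × {p24} = {(63,p24), (65,p24)}
  {63, 64} × {p25} = {(63,p25), (64,p25)}
  {63, 65} × {p25} = {(63,p25), (65,p25)}
  {64} × {p24, p25} = {(64,p24), (64,p25)}
  {64, 65} × {p24} = {(64,p24), (65,p24)}
  {64, 65} × {p25} = {(64,p25), (65,p25)}
  {65} × {p24, p25} = {(65,p24), (65,p25)}
  {63, 64, 65} × {p24} = {(63,p24), (64,p24), (65,p24)}
  {63, 64, 65} × {p25} = {(63,p25), (64,p25), (65,p25)}
  {63, 64} × {p24, p25} = {(63,p24), (63,p25), (64,p24), (64,p25)}
  {63, 65} × {p24, p25} = {(63,p24), (63,p25), (65,p24), (65,p25)}
  {64, 65} × {p24, p25} = {(64,p24), (64,p25), (65,p24), (65,p25)}
  {63, 64, 65} × {p24, p25} = {(63,p24), (63,p25), (64,p24), (64,p25), (65,p24), (65,p25)}
These 22 distinct sets form the basis B.
Close under arbitrary unions to get τ_{X×Y}; counting gives |τ_{X×Y}| = 64.


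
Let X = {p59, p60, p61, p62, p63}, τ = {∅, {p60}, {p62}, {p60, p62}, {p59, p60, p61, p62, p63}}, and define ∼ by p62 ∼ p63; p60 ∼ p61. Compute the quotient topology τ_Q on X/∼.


X/∼ = {[p59], [p60=p61], [p62=p63]}; |τ_Q| = 2.

Equivalence classes: [p59], [p60=p61], [p62=p63].
Quotient map π: X → X/∼ sends p59 ↦ [p59], p60 ↦ [p60=p61], p61 ↦ [p60=p61], p62 ↦ [p62=p63], p63 ↦ [p62=p63].
For each subset V ⊆ X/∼, compute π^{-1}(V) ⊆ X and check whether π^{-1}(V) ∈ τ. V is open in τ_Q iff π^{-1}(V) ∈ τ.
  V = {}: π^{-1}(V) = ∅ ∈ τ ✓.
  V = {[p59]}: π^{-1}(V) = {p59} ∉ τ ✗.
  V = {[p60=p61]}: π^{-1}(V) = {p60, p61} ∉ τ ✗.
  V = {[p59], [p60=p61]}: π^{-1}(V) = {p59, p60, p61} ∉ τ ✗.
  V = {[p62=p63]}: π^{-1}(V) = {p62, p63} ∉ τ ✗.
  V = {[p59], [p62=p63]}: π^{-1}(V) = {p59, p62, p63} ∉ τ ✗.
  V = {[p60=p61], [p62=p63]}: π^{-1}(V) = {p60, p61, p62, p63} ∉ τ ✗.
  V = {[p59], [p60=p61], [p62=p63]}: π^{-1}(V) = {p59, p60, p61, p62, p63} ∈ τ ✓.
Open sets in the quotient: τ_Q = {{}, {[p59], [p60=p61], [p62=p63]}} (2 elements).


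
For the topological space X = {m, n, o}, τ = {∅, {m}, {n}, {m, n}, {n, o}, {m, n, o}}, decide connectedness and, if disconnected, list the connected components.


(X, τ) is disconnected; components = [{m}, {n, o}].

Find clopen sets (U ∈ τ with X ∖ U ∈ τ):
  U = ∅, X ∖ U = {m, n, o} — both open, so U is clopen.
  U = {m}, X ∖ U = {n, o} — both open, so U is clopen.
  U = {n, o}, X ∖ U = {m} — both open, so U is clopen.
  U = {m, n, o}, X ∖ U = ∅ — both open, so U is clopen.
Nontrivial clopen(s) exist: e.g. {n, o}. So (X, τ) is disconnected.
Compute connected components by grouping points that agree on all clopens:
  component: {m}
  component: {n, o}


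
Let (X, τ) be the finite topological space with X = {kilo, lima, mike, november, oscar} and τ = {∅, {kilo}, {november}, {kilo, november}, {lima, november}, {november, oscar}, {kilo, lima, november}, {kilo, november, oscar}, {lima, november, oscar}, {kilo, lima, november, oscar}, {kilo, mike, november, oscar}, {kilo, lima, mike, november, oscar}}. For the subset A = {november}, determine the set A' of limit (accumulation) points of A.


A' = {lima, mike, oscar}

For each x ∈ X, list the open sets U ∈ τ with x ∈ U, then check whether U ∩ (A ∖ {x}) ≠ ∅ for every such U.
  x = kilo: open {kilo} ∋ x has {kilo} ∩ (A ∖ {kilo}) = ∅, so x is NOT a limit point.
  x = lima: opens ∋ x are {lima, november}, {kilo, lima, november}, {lima, november, oscar}, {kilo, lima, november, oscar}, {kilo, lima, mike, november, oscar}; each meets A ∖ {lima}, so x IS a limit point.
  x = mike: opens ∋ x are {kilo, mike, november, oscar}, {kilo, lima, mike, november, oscar}; each meets A ∖ {mike}, so x IS a limit point.
  x = november: open {november} ∋ x has {november} ∩ (A ∖ {november}) = ∅, so x is NOT a limit point.
  x = oscar: opens ∋ x are {november, oscar}, {kilo, november, oscar}, {lima, november, oscar}, {kilo, lima, november, oscar}, {kilo, mike, november, oscar}, {kilo, lima, mike, november, oscar}; each meets A ∖ {oscar}, so x IS a limit point.
Collecting: A' = {lima, mike, oscar}.


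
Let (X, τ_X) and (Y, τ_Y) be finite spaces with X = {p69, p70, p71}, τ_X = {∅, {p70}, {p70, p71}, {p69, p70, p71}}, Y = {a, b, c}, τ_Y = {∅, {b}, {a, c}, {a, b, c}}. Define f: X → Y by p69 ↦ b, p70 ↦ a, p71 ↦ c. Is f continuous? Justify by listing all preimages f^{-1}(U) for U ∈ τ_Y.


f is NOT continuous.

Compute f^{-1}(U) for each U ∈ τ_Y:
  U = ∅: f^{-1}(U) = ∅ ∈ τ_X ✓.
  U = {b}: f^{-1}(U) = {p69} ∉ τ_X ✗.
  U = {a, c}: f^{-1}(U) = {p70, p71} ∈ τ_X ✓.
  U = {a, b, c}: f^{-1}(U) = {p69, p70, p71} ∈ τ_X ✓.
Found U = {b} with f^{-1}(U) = {p69} not in τ_X. Therefore f is NOT continuous.


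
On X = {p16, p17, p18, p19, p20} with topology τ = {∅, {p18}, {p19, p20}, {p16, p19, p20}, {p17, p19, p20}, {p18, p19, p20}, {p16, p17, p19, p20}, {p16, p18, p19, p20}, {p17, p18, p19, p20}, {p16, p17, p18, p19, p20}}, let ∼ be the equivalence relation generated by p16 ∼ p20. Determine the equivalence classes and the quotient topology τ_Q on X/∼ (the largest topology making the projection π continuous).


X/∼ = {[p16=p20], [p17], [p18], [p19]}; |τ_Q| = 6.

Equivalence classes: [p16=p20], [p17], [p18], [p19].
Quotient map π: X → X/∼ sends p16 ↦ [p16=p20], p17 ↦ [p17], p18 ↦ [p18], p19 ↦ [p19], p20 ↦ [p16=p20].
For each subset V ⊆ X/∼, compute π^{-1}(V) ⊆ X and check whether π^{-1}(V) ∈ τ. V is open in τ_Q iff π^{-1}(V) ∈ τ.
  V = {}: π^{-1}(V) = ∅ ∈ τ ✓.
  V = {[p16=p20]}: π^{-1}(V) = {p16, p20} ∉ τ ✗.
  V = {[p17]}: π^{-1}(V) = {p17} ∉ τ ✗.
  V = {[p16=p20], [p17]}: π^{-1}(V) = {p16, p17, p20} ∉ τ ✗.
  V = {[p18]}: π^{-1}(V) = {p18} ∈ τ ✓.
  V = {[p16=p20], [p18]}: π^{-1}(V) = {p16, p18, p20} ∉ τ ✗.
  V = {[p17], [p18]}: π^{-1}(V) = {p17, p18} ∉ τ ✗.
  V = {[p16=p20], [p17], [p18]}: π^{-1}(V) = {p16, p17, p18, p20} ∉ τ ✗.
  V = {[p19]}: π^{-1}(V) = {p19} ∉ τ ✗.
  V = {[p16=p20], [p19]}: π^{-1}(V) = {p16, p19, p20} ∈ τ ✓.
  V = {[p17], [p19]}: π^{-1}(V) = {p17, p19} ∉ τ ✗.
  V = {[p16=p20], [p17], [p19]}: π^{-1}(V) = {p16, p17, p19, p20} ∈ τ ✓.
  V = {[p18], [p19]}: π^{-1}(V) = {p18, p19} ∉ τ ✗.
  V = {[p16=p20], [p18], [p19]}: π^{-1}(V) = {p16, p18, p19, p20} ∈ τ ✓.
  V = {[p17], [p18], [p19]}: π^{-1}(V) = {p17, p18, p19} ∉ τ ✗.
  V = {[p16=p20], [p17], [p18], [p19]}: π^{-1}(V) = {p16, p17, p18, p19, p20} ∈ τ ✓.
Open sets in the quotient: τ_Q = {{}, {[p18]}, {[p16=p20], [p19]}, {[p16=p20], [p17], [p19]}, {[p16=p20], [p18], [p19]}, {[p16=p20], [p17], [p18], [p19]}} (6 elements).


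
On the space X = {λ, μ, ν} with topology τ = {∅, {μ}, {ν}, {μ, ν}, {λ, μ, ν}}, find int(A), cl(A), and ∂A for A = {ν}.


int(A) = {ν}, cl(A) = {λ, ν}, ∂A = {λ}.

Closed sets in (X, τ) are complements of opens:
  closed(X, τ) = {∅, {λ}, {λ, μ}, {λ, ν}, {λ, μ, ν}}.
int(A) = ⋃ {U ∈ τ : U ⊆ A}. Opens contained in A: ∅, {ν}.
Taking the union of these: int(A) = {ν}.
cl(A) = ⋂ {C closed : A ⊆ C}. Closed sets containing A: {λ, ν}, {λ, μ, ν}.
Intersecting these: cl(A) = {λ, ν}.
∂A = cl(A) ∖ int(A) = {λ, ν} ∖ {ν} = {λ}.


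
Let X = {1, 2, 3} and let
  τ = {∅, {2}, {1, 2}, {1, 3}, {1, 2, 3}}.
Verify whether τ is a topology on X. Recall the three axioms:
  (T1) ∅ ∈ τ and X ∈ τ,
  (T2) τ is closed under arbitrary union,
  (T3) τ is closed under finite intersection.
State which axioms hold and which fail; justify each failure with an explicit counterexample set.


τ is NOT a topology on X.

Axiom (T1): ∅ ∈ τ? Yes; X ∈ τ? Yes.
Axiom (T2/T3): check pairwise unions and intersections of members of τ.
Counterexample for (T3): {1, 2} ∩ {1, 3} = {1} ∉ τ. Therefore τ is NOT a topology.


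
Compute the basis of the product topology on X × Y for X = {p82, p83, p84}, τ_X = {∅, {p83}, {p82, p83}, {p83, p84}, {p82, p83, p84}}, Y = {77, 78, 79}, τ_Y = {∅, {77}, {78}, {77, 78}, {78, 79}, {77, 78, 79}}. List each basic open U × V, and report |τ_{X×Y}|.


Basis B = {∅ × ∅, {p83} × {77}, {p83} × {78}, {p82, p83} × {77}, {p82, p83} × {78}, {p83} × {77, 78}, {p83, p84} × {77}, {p83} × {78, 79}, {p83, p84} × {78}, {p82, p83, p84} × {77}, {p82, p83, p84} × {78}, {p83} × {77, 78, 79}, {p82, p83} × {77, 78}, {p82, p83} × {78, 79}, {p83, p84} × {77, 78}, {p83, p84} × {78, 79}, {p82, p83} × {77, 78, 79}, {p82, p83, p84} × {77, 78}, {p82, p83, p84} × {78, 79}, {p83, p84} × {77, 78, 79}, {p82, p83, p84} × {77, 78, 79}}; |τ_{X×Y}| = 70.

Enumerate products U × V with U ∈ τ_X, V ∈ τ_Y (deduplicated):
  ∅ × ∅ = {} (∅)
  {p83} × {77} = {(p83,77)}
  {p83} × {78} = {(p83,78)}
  {p82, p83} × {77} = {(p82,77), (p83,77)}
  {p82, p83} × {78} = {(p82,78), (p83,78)}
  {p83} × {77, 78} = {(p83,77), (p83,78)}
  {p83, p84} × {77} = {(p83,77), (p84,77)}
  {p83} × {78, 79} = {(p83,78), (p83,79)}
  {p83, p84} × {78} = {(p83,78), (p84,78)}
  {p82, p83, p84} × {77} = {(p82,77), (p83,77), (p84,77)}
  {p82, p83, p84} × {78} = {(p82,78), (p83,78), (p84,78)}
  {p83} × {77, 78, 79} = {(p83,77), (p83,78), (p83,79)}
  {p82, p83} × {77, 78} = {(p82,77), (p82,78), (p83,77), (p83,78)}
  {p82, p83} × {78, 79} = {(p82,78), (p82,79), (p83,78), (p83,79)}
  {p83, p84} × {77, 78} = {(p83,77), (p83,78), (p84,77), (p84,78)}
  {p83, p84} × {78, 79} = {(p83,78), (p83,79), (p84,78), (p84,79)}
  {p82, p83} × {77, 78, 79} = {(p82,77), (p82,78), (p82,79), (p83,77), (p83,78), (p83,79)}
  {p82, p83, p84} × {77, 78} = {(p82,77), (p82,78), (p83,77), (p83,78), (p84,77), (p84,78)}
  {p82, p83, p84} × {78, 79} = {(p82,78), (p82,79), (p83,78), (p83,79), (p84,78), (p84,79)}
  {p83, p84} × {77, 78, 79} = {(p83,77), (p83,78), (p83,79), (p84,77), (p84,78), (p84,79)}
  {p82, p83, p84} × {77, 78, 79} = {(p82,77), (p82,78), (p82,79), (p83,77), (p83,78), (p83,79), (p84,77), (p84,78), (p84,79)}
These 21 distinct sets form the basis B.
Close under arbitrary unions to get τ_{X×Y}; counting gives |τ_{X×Y}| = 70.


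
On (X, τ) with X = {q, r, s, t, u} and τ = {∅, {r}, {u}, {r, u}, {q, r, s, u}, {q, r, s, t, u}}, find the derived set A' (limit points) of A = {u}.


A' = {q, s, t}

For each x ∈ X, list the open sets U ∈ τ with x ∈ U, then check whether U ∩ (A ∖ {x}) ≠ ∅ for every such U.
  x = q: opens ∋ x are {q, r, s, u}, {q, r, s, t, u}; each meets A ∖ {q}, so x IS a limit point.
  x = r: open {r} ∋ x has {r} ∩ (A ∖ {r}) = ∅, so x is NOT a limit point.
  x = s: opens ∋ x are {q, r, s, u}, {q, r, s, t, u}; each meets A ∖ {s}, so x IS a limit point.
  x = t: opens ∋ x are {q, r, s, t, u}; each meets A ∖ {t}, so x IS a limit point.
  x = u: open {u} ∋ x has {u} ∩ (A ∖ {u}) = ∅, so x is NOT a limit point.
Collecting: A' = {q, s, t}.


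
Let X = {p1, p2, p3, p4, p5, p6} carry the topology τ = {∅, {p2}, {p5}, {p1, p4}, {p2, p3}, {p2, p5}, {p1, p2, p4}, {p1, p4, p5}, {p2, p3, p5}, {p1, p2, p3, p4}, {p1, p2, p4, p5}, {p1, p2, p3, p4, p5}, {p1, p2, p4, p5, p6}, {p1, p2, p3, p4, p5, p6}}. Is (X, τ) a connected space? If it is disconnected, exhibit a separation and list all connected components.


(X, τ) is connected.

Find clopen sets (U ∈ τ with X ∖ U ∈ τ):
  U = ∅, X ∖ U = {p1, p2, p3, p4, p5, p6} — both open, so U is clopen.
  U = {p1, p2, p3, p4, p5, p6}, X ∖ U = ∅ — both open, so U is clopen.
Only trivial clopens (∅ and X) exist, so (X, τ) is connected.
Compute connected components by grouping points that agree on all clopens:
  component: {p1, p2, p3, p4, p5, p6}


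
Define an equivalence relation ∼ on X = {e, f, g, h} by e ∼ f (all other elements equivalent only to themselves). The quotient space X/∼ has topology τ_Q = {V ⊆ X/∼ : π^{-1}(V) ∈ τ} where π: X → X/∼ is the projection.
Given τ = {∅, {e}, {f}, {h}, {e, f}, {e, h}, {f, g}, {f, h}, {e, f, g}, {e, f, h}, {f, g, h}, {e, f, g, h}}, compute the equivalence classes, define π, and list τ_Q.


X/∼ = {[e=f], [g], [h]}; |τ_Q| = 6.

Equivalence classes: [e=f], [g], [h].
Quotient map π: X → X/∼ sends e ↦ [e=f], f ↦ [e=f], g ↦ [g], h ↦ [h].
For each subset V ⊆ X/∼, compute π^{-1}(V) ⊆ X and check whether π^{-1}(V) ∈ τ. V is open in τ_Q iff π^{-1}(V) ∈ τ.
  V = {}: π^{-1}(V) = ∅ ∈ τ ✓.
  V = {[e=f]}: π^{-1}(V) = {e, f} ∈ τ ✓.
  V = {[g]}: π^{-1}(V) = {g} ∉ τ ✗.
  V = {[e=f], [g]}: π^{-1}(V) = {e, f, g} ∈ τ ✓.
  V = {[h]}: π^{-1}(V) = {h} ∈ τ ✓.
  V = {[e=f], [h]}: π^{-1}(V) = {e, f, h} ∈ τ ✓.
  V = {[g], [h]}: π^{-1}(V) = {g, h} ∉ τ ✗.
  V = {[e=f], [g], [h]}: π^{-1}(V) = {e, f, g, h} ∈ τ ✓.
Open sets in the quotient: τ_Q = {{}, {[e=f]}, {[e=f], [g]}, {[h]}, {[e=f], [h]}, {[e=f], [g], [h]}} (6 elements).


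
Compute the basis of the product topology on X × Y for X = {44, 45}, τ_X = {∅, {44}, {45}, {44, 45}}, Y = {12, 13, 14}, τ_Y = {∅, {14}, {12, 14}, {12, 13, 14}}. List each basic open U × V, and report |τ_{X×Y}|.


Basis B = {∅ × ∅, {44} × {14}, {45} × {14}, {44} × {12, 14}, {44, 45} × {14}, {45} × {12, 14}, {44} × {12, 13, 14}, {45} × {12, 13, 14}, {44, 45} × {12, 14}, {44, 45} × {12, 13, 14}}; |τ_{X×Y}| = 16.

Enumerate products U × V with U ∈ τ_X, V ∈ τ_Y (deduplicated):
  ∅ × ∅ = {} (∅)
  {44} × {14} = {(44,14)}
  {45} × {14} = {(45,14)}
  {44} × {12, 14} = {(44,12), (44,14)}
  {44, 45} × {14} = {(44,14), (45,14)}
  {45} × {12, 14} = {(45,12), (45,14)}
  {44} × {12, 13, 14} = {(44,12), (44,13), (44,14)}
  {45} × {12, 13, 14} = {(45,12), (45,13), (45,14)}
  {44, 45} × {12, 14} = {(44,12), (44,14), (45,12), (45,14)}
  {44, 45} × {12, 13, 14} = {(44,12), (44,13), (44,14), (45,12), (45,13), (45,14)}
These 10 distinct sets form the basis B.
Close under arbitrary unions to get τ_{X×Y}; counting gives |τ_{X×Y}| = 16.


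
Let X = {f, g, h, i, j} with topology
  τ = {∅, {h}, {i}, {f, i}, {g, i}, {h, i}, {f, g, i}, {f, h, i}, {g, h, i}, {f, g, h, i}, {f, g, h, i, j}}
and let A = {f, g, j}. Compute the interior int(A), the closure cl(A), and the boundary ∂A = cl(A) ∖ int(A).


int(A) = ∅, cl(A) = {f, g, j}, ∂A = {f, g, j}.

Closed sets in (X, τ) are complements of opens:
  closed(X, τ) = {∅, {j}, {f, j}, {g, j}, {h, j}, {f, g, j}, {f, h, j}, {g, h, j}, {f, g, h, j}, {f, g, i, j}, {f, g, h, i, j}}.
int(A) = ⋃ {U ∈ τ : U ⊆ A}. Opens contained in A: ∅.
Taking the union of these: int(A) = ∅.
cl(A) = ⋂ {C closed : A ⊆ C}. Closed sets containing A: {f, g, j}, {f, g, h, j}, {f, g, i, j}, {f, g, h, i, j}.
Intersecting these: cl(A) = {f, g, j}.
∂A = cl(A) ∖ int(A) = {f, g, j} ∖ ∅ = {f, g, j}.


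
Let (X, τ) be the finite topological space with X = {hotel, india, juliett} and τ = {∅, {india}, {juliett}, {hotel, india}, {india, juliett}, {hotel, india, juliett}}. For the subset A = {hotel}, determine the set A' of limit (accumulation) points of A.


A' = ∅

For each x ∈ X, list the open sets U ∈ τ with x ∈ U, then check whether U ∩ (A ∖ {x}) ≠ ∅ for every such U.
  x = hotel: open {hotel, india} ∋ x has {hotel, india} ∩ (A ∖ {hotel}) = ∅, so x is NOT a limit point.
  x = india: open {india} ∋ x has {india} ∩ (A ∖ {india}) = ∅, so x is NOT a limit point.
  x = juliett: open {juliett} ∋ x has {juliett} ∩ (A ∖ {juliett}) = ∅, so x is NOT a limit point.
Collecting: A' = ∅.


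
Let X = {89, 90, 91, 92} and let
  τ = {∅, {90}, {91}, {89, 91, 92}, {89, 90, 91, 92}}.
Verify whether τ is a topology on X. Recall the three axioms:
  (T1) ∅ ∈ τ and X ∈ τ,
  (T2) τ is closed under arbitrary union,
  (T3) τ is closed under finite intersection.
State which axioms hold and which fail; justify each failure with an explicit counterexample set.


τ is NOT a topology on X.

Axiom (T1): ∅ ∈ τ? Yes; X ∈ τ? Yes.
Axiom (T2/T3): check pairwise unions and intersections of members of τ.
Counterexample for (T2): {90} ∪ {91} = {90, 91} ∉ τ. Therefore τ is NOT a topology.


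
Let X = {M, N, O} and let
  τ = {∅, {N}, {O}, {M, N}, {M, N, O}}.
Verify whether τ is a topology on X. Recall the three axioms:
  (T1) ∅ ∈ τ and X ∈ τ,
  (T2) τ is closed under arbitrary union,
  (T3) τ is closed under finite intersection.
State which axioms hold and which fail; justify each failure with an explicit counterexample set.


τ is NOT a topology on X.

Axiom (T1): ∅ ∈ τ? Yes; X ∈ τ? Yes.
Axiom (T2/T3): check pairwise unions and intersections of members of τ.
Counterexample for (T2): {N} ∪ {O} = {N, O} ∉ τ. Therefore τ is NOT a topology.


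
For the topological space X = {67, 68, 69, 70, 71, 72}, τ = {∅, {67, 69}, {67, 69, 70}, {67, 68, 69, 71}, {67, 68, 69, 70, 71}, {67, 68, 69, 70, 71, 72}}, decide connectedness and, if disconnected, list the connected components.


(X, τ) is connected.

Find clopen sets (U ∈ τ with X ∖ U ∈ τ):
  U = ∅, X ∖ U = {67, 68, 69, 70, 71, 72} — both open, so U is clopen.
  U = {67, 68, 69, 70, 71, 72}, X ∖ U = ∅ — both open, so U is clopen.
Only trivial clopens (∅ and X) exist, so (X, τ) is connected.
Compute connected components by grouping points that agree on all clopens:
  component: {67, 68, 69, 70, 71, 72}


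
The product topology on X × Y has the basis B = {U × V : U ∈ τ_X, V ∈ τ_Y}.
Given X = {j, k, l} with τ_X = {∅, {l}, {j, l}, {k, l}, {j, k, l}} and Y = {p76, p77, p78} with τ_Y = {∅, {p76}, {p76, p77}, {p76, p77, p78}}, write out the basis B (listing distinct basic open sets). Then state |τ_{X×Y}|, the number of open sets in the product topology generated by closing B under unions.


Basis B = {∅ × ∅, {l} × {p76}, {j, l} × {p76}, {k, l} × {p76}, {l} × {p76, p77}, {j, k, l} × {p76}, {l} × {p76, p77, p78}, {j, l} × {p76, p77}, {k, l} × {p76, p77}, {j, l} × {p76, p77, p78}, {j, k, l} × {p76, p77}, {k, l} × {p76, p77, p78}, {j, k, l} × {p76, p77, p78}}; |τ_{X×Y}| = 30.

Enumerate products U × V with U ∈ τ_X, V ∈ τ_Y (deduplicated):
  ∅ × ∅ = {} (∅)
  {l} × {p76} = {(l,p76)}
  {j, l} × {p76} = {(j,p76), (l,p76)}
  {k, l} × {p76} = {(k,p76), (l,p76)}
  {l} × {p76, p77} = {(l,p76), (l,p77)}
  {j, k, l} × {p76} = {(j,p76), (k,p76), (l,p76)}
  {l} × {p76, p77, p78} = {(l,p76), (l,p77), (l,p78)}
  {j, l} × {p76, p77} = {(j,p76), (j,p77), (l,p76), (l,p77)}
  {k, l} × {p76, p77} = {(k,p76), (k,p77), (l,p76), (l,p77)}
  {j, l} × {p76, p77, p78} = {(j,p76), (j,p77), (j,p78), (l,p76), (l,p77), (l,p78)}
  {j, k, l} × {p76, p77} = {(j,p76), (j,p77), (k,p76), (k,p77), (l,p76), (l,p77)}
  {k, l} × {p76, p77, p78} = {(k,p76), (k,p77), (k,p78), (l,p76), (l,p77), (l,p78)}
  {j, k, l} × {p76, p77, p78} = {(j,p76), (j,p77), (j,p78), (k,p76), (k,p77), (k,p78), (l,p76), (l,p77), (l,p78)}
These 13 distinct sets form the basis B.
Close under arbitrary unions to get τ_{X×Y}; counting gives |τ_{X×Y}| = 30.


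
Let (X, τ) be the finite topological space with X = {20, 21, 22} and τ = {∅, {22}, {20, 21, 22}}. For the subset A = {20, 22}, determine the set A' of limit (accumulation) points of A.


A' = {20, 21}

For each x ∈ X, list the open sets U ∈ τ with x ∈ U, then check whether U ∩ (A ∖ {x}) ≠ ∅ for every such U.
  x = 20: opens ∋ x are {20, 21, 22}; each meets A ∖ {20}, so x IS a limit point.
  x = 21: opens ∋ x are {20, 21, 22}; each meets A ∖ {21}, so x IS a limit point.
  x = 22: open {22} ∋ x has {22} ∩ (A ∖ {22}) = ∅, so x is NOT a limit point.
Collecting: A' = {20, 21}.


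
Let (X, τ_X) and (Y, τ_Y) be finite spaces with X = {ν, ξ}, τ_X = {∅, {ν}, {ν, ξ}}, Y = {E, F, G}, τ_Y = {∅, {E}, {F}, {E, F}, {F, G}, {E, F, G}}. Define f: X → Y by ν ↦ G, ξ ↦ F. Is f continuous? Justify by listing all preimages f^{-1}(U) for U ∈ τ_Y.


f is NOT continuous.

Compute f^{-1}(U) for each U ∈ τ_Y:
  U = ∅: f^{-1}(U) = ∅ ∈ τ_X ✓.
  U = {E}: f^{-1}(U) = ∅ ∈ τ_X ✓.
  U = {F}: f^{-1}(U) = {ξ} ∉ τ_X ✗.
  U = {E, F}: f^{-1}(U) = {ξ} ∉ τ_X ✗.
  U = {F, G}: f^{-1}(U) = {ν, ξ} ∈ τ_X ✓.
  U = {E, F, G}: f^{-1}(U) = {ν, ξ} ∈ τ_X ✓.
Found U = {F} with f^{-1}(U) = {ξ} not in τ_X. Therefore f is NOT continuous.


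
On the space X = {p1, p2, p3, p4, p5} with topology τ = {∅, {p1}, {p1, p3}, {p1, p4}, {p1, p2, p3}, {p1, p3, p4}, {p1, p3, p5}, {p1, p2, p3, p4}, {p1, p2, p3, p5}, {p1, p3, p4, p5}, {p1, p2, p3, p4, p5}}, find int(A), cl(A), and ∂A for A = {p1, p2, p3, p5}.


int(A) = {p1, p2, p3, p5}, cl(A) = {p1, p2, p3, p4, p5}, ∂A = {p4}.

Closed sets in (X, τ) are complements of opens:
  closed(X, τ) = {∅, {p2}, {p4}, {p5}, {p2, p4}, {p2, p5}, {p4, p5}, {p2, p3, p5}, {p2, p4, p5}, {p2, p3, p4, p5}, {p1, p2, p3, p4, p5}}.
int(A) = ⋃ {U ∈ τ : U ⊆ A}. Opens contained in A: ∅, {p1}, {p1, p3}, {p1, p2, p3}, {p1, p3, p5}, {p1, p2, p3, p5}.
Taking the union of these: int(A) = {p1, p2, p3, p5}.
cl(A) = ⋂ {C closed : A ⊆ C}. Closed sets containing A: {p1, p2, p3, p4, p5}.
Intersecting these: cl(A) = {p1, p2, p3, p4, p5}.
∂A = cl(A) ∖ int(A) = {p1, p2, p3, p4, p5} ∖ {p1, p2, p3, p5} = {p4}.


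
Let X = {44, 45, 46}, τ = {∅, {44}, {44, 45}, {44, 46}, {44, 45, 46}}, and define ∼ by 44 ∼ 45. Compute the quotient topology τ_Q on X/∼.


X/∼ = {[44=45], [46]}; |τ_Q| = 3.

Equivalence classes: [44=45], [46].
Quotient map π: X → X/∼ sends 44 ↦ [44=45], 45 ↦ [44=45], 46 ↦ [46].
For each subset V ⊆ X/∼, compute π^{-1}(V) ⊆ X and check whether π^{-1}(V) ∈ τ. V is open in τ_Q iff π^{-1}(V) ∈ τ.
  V = {}: π^{-1}(V) = ∅ ∈ τ ✓.
  V = {[44=45]}: π^{-1}(V) = {44, 45} ∈ τ ✓.
  V = {[46]}: π^{-1}(V) = {46} ∉ τ ✗.
  V = {[44=45], [46]}: π^{-1}(V) = {44, 45, 46} ∈ τ ✓.
Open sets in the quotient: τ_Q = {{}, {[44=45]}, {[44=45], [46]}} (3 elements).


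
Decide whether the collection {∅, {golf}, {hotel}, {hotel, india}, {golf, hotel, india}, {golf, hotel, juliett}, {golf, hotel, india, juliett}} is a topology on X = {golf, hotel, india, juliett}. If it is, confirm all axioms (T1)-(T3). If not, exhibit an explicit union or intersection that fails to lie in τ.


τ is NOT a topology on X.

Axiom (T1): ∅ ∈ τ? Yes; X ∈ τ? Yes.
Axiom (T2/T3): check pairwise unions and intersections of members of τ.
Counterexample for (T2): {golf} ∪ {hotel} = {golf, hotel} ∉ τ. Therefore τ is NOT a topology.


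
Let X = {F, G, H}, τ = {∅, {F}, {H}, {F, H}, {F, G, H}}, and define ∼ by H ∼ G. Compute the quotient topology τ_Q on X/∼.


X/∼ = {[F], [G=H]}; |τ_Q| = 3.

Equivalence classes: [F], [G=H].
Quotient map π: X → X/∼ sends F ↦ [F], G ↦ [G=H], H ↦ [G=H].
For each subset V ⊆ X/∼, compute π^{-1}(V) ⊆ X and check whether π^{-1}(V) ∈ τ. V is open in τ_Q iff π^{-1}(V) ∈ τ.
  V = {}: π^{-1}(V) = ∅ ∈ τ ✓.
  V = {[F]}: π^{-1}(V) = {F} ∈ τ ✓.
  V = {[G=H]}: π^{-1}(V) = {G, H} ∉ τ ✗.
  V = {[F], [G=H]}: π^{-1}(V) = {F, G, H} ∈ τ ✓.
Open sets in the quotient: τ_Q = {{}, {[F]}, {[F], [G=H]}} (3 elements).


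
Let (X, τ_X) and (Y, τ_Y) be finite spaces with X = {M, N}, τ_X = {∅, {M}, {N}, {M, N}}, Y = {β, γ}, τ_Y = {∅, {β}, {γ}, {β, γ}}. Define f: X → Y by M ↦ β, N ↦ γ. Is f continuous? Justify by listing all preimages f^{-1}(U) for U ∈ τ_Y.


f IS continuous.

Compute f^{-1}(U) for each U ∈ τ_Y:
  U = ∅: f^{-1}(U) = ∅ ∈ τ_X ✓.
  U = {β}: f^{-1}(U) = {M} ∈ τ_X ✓.
  U = {γ}: f^{-1}(U) = {N} ∈ τ_X ✓.
  U = {β, γ}: f^{-1}(U) = {M, N} ∈ τ_X ✓.
Every preimage lies in τ_X, so f IS continuous.


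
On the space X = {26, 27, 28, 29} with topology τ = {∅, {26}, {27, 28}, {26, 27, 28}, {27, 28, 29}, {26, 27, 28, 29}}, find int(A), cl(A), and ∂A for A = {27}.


int(A) = ∅, cl(A) = {27, 28, 29}, ∂A = {27, 28, 29}.

Closed sets in (X, τ) are complements of opens:
  closed(X, τ) = {∅, {26}, {29}, {26, 29}, {27, 28, 29}, {26, 27, 28, 29}}.
int(A) = ⋃ {U ∈ τ : U ⊆ A}. Opens contained in A: ∅.
Taking the union of these: int(A) = ∅.
cl(A) = ⋂ {C closed : A ⊆ C}. Closed sets containing A: {27, 28, 29}, {26, 27, 28, 29}.
Intersecting these: cl(A) = {27, 28, 29}.
∂A = cl(A) ∖ int(A) = {27, 28, 29} ∖ ∅ = {27, 28, 29}.


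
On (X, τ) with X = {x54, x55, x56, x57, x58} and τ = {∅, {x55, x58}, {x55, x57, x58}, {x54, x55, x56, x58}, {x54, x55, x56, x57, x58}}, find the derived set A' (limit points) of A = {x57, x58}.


A' = {x54, x55, x56, x57}

For each x ∈ X, list the open sets U ∈ τ with x ∈ U, then check whether U ∩ (A ∖ {x}) ≠ ∅ for every such U.
  x = x54: opens ∋ x are {x54, x55, x56, x58}, {x54, x55, x56, x57, x58}; each meets A ∖ {x54}, so x IS a limit point.
  x = x55: opens ∋ x are {x55, x58}, {x55, x57, x58}, {x54, x55, x56, x58}, {x54, x55, x56, x57, x58}; each meets A ∖ {x55}, so x IS a limit point.
  x = x56: opens ∋ x are {x54, x55, x56, x58}, {x54, x55, x56, x57, x58}; each meets A ∖ {x56}, so x IS a limit point.
  x = x57: opens ∋ x are {x55, x57, x58}, {x54, x55, x56, x57, x58}; each meets A ∖ {x57}, so x IS a limit point.
  x = x58: open {x55, x58} ∋ x has {x55, x58} ∩ (A ∖ {x58}) = ∅, so x is NOT a limit point.
Collecting: A' = {x54, x55, x56, x57}.


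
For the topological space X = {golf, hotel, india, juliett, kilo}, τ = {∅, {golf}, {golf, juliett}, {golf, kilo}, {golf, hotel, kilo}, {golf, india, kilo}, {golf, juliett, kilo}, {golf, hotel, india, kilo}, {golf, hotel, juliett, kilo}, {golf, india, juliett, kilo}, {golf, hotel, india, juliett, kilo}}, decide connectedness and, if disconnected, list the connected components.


(X, τ) is connected.

Find clopen sets (U ∈ τ with X ∖ U ∈ τ):
  U = ∅, X ∖ U = {golf, hotel, india, juliett, kilo} — both open, so U is clopen.
  U = {golf, hotel, india, juliett, kilo}, X ∖ U = ∅ — both open, so U is clopen.
Only trivial clopens (∅ and X) exist, so (X, τ) is connected.
Compute connected components by grouping points that agree on all clopens:
  component: {golf, hotel, india, juliett, kilo}


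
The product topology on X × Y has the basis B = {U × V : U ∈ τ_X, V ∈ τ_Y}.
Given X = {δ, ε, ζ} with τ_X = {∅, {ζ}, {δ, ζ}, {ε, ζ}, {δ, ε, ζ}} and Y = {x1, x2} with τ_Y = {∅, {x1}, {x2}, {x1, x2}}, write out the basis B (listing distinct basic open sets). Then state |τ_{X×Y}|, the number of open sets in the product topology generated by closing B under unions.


Basis B = {∅ × ∅, {ζ} × {x1}, {ζ} × {x2}, {δ, ζ} × {x1}, {δ, ζ} × {x2}, {ε, ζ} × {x1}, {ε, ζ} × {x2}, {ζ} × {x1, x2}, {δ, ε, ζ} × {x1}, {δ, ε, ζ} × {x2}, {δ, ζ} × {x1, x2}, {ε, ζ} × {x1, x2}, {δ, ε, ζ} × {x1, x2}}; |τ_{X×Y}| = 25.

Enumerate products U × V with U ∈ τ_X, V ∈ τ_Y (deduplicated):
  ∅ × ∅ = {} (∅)
  {ζ} × {x1} = {(ζ,x1)}
  {ζ} × {x2} = {(ζ,x2)}
  {δ, ζ} × {x1} = {(δ,x1), (ζ,x1)}
  {δ, ζ} × {x2} = {(δ,x2), (ζ,x2)}
  {ε, ζ} × {x1} = {(ε,x1), (ζ,x1)}
  {ε, ζ} × {x2} = {(ε,x2), (ζ,x2)}
  {ζ} × {x1, x2} = {(ζ,x1), (ζ,x2)}
  {δ, ε, ζ} × {x1} = {(δ,x1), (ε,x1), (ζ,x1)}
  {δ, ε, ζ} × {x2} = {(δ,x2), (ε,x2), (ζ,x2)}
  {δ, ζ} × {x1, x2} = {(δ,x1), (δ,x2), (ζ,x1), (ζ,x2)}
  {ε, ζ} × {x1, x2} = {(ε,x1), (ε,x2), (ζ,x1), (ζ,x2)}
  {δ, ε, ζ} × {x1, x2} = {(δ,x1), (δ,x2), (ε,x1), (ε,x2), (ζ,x1), (ζ,x2)}
These 13 distinct sets form the basis B.
Close under arbitrary unions to get τ_{X×Y}; counting gives |τ_{X×Y}| = 25.


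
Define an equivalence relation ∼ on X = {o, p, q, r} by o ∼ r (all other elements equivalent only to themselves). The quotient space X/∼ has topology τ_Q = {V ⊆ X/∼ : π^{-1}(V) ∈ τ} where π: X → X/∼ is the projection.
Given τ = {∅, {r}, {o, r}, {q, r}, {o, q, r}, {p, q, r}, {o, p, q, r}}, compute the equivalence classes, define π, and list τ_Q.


X/∼ = {[o=r], [p], [q]}; |τ_Q| = 4.

Equivalence classes: [o=r], [p], [q].
Quotient map π: X → X/∼ sends o ↦ [o=r], p ↦ [p], q ↦ [q], r ↦ [o=r].
For each subset V ⊆ X/∼, compute π^{-1}(V) ⊆ X and check whether π^{-1}(V) ∈ τ. V is open in τ_Q iff π^{-1}(V) ∈ τ.
  V = {}: π^{-1}(V) = ∅ ∈ τ ✓.
  V = {[o=r]}: π^{-1}(V) = {o, r} ∈ τ ✓.
  V = {[p]}: π^{-1}(V) = {p} ∉ τ ✗.
  V = {[o=r], [p]}: π^{-1}(V) = {o, p, r} ∉ τ ✗.
  V = {[q]}: π^{-1}(V) = {q} ∉ τ ✗.
  V = {[o=r], [q]}: π^{-1}(V) = {o, q, r} ∈ τ ✓.
  V = {[p], [q]}: π^{-1}(V) = {p, q} ∉ τ ✗.
  V = {[o=r], [p], [q]}: π^{-1}(V) = {o, p, q, r} ∈ τ ✓.
Open sets in the quotient: τ_Q = {{}, {[o=r]}, {[o=r], [q]}, {[o=r], [p], [q]}} (4 elements).


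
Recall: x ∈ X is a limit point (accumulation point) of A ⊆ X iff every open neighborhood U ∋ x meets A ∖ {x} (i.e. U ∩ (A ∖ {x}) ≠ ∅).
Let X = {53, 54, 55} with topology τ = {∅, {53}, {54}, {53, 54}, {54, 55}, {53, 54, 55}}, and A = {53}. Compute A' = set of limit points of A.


A' = ∅

For each x ∈ X, list the open sets U ∈ τ with x ∈ U, then check whether U ∩ (A ∖ {x}) ≠ ∅ for every such U.
  x = 53: open {53} ∋ x has {53} ∩ (A ∖ {53}) = ∅, so x is NOT a limit point.
  x = 54: open {54} ∋ x has {54} ∩ (A ∖ {54}) = ∅, so x is NOT a limit point.
  x = 55: open {54, 55} ∋ x has {54, 55} ∩ (A ∖ {55}) = ∅, so x is NOT a limit point.
Collecting: A' = ∅.


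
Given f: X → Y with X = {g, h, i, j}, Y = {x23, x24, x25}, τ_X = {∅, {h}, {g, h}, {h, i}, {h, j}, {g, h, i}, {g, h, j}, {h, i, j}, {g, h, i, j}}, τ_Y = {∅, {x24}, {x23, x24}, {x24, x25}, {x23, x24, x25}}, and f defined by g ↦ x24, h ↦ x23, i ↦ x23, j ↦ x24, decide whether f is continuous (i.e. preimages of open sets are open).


f is NOT continuous.

Compute f^{-1}(U) for each U ∈ τ_Y:
  U = ∅: f^{-1}(U) = ∅ ∈ τ_X ✓.
  U = {x24}: f^{-1}(U) = {g, j} ∉ τ_X ✗.
  U = {x23, x24}: f^{-1}(U) = {g, h, i, j} ∈ τ_X ✓.
  U = {x24, x25}: f^{-1}(U) = {g, j} ∉ τ_X ✗.
  U = {x23, x24, x25}: f^{-1}(U) = {g, h, i, j} ∈ τ_X ✓.
Found U = {x24} with f^{-1}(U) = {g, j} not in τ_X. Therefore f is NOT continuous.


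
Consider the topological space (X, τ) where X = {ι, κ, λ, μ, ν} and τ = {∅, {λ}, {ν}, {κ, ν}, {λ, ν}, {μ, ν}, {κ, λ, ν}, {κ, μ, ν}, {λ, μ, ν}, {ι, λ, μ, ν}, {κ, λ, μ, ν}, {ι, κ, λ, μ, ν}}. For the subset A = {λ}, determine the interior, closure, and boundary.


int(A) = {λ}, cl(A) = {ι, λ}, ∂A = {ι}.

Closed sets in (X, τ) are complements of opens:
  closed(X, τ) = {∅, {ι}, {κ}, {ι, κ}, {ι, λ}, {ι, μ}, {ι, κ, λ}, {ι, κ, μ}, {ι, λ, μ}, {ι, κ, λ, μ}, {ι, κ, μ, ν}, {ι, κ, λ, μ, ν}}.
int(A) = ⋃ {U ∈ τ : U ⊆ A}. Opens contained in A: ∅, {λ}.
Taking the union of these: int(A) = {λ}.
cl(A) = ⋂ {C closed : A ⊆ C}. Closed sets containing A: {ι, λ}, {ι, κ, λ}, {ι, λ, μ}, {ι, κ, λ, μ}, {ι, κ, λ, μ, ν}.
Intersecting these: cl(A) = {ι, λ}.
∂A = cl(A) ∖ int(A) = {ι, λ} ∖ {λ} = {ι}.


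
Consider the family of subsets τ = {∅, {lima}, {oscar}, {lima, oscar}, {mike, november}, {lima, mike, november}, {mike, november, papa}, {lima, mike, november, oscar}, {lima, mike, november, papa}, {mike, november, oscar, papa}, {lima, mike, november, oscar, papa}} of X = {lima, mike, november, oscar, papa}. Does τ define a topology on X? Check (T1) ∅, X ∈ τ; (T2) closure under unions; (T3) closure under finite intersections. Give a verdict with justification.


τ is NOT a topology on X.

Axiom (T1): ∅ ∈ τ? Yes; X ∈ τ? Yes.
Axiom (T2/T3): check pairwise unions and intersections of members of τ.
Counterexample for (T2): {oscar} ∪ {mike, november} = {mike, november, oscar} ∉ τ. Therefore τ is NOT a topology.


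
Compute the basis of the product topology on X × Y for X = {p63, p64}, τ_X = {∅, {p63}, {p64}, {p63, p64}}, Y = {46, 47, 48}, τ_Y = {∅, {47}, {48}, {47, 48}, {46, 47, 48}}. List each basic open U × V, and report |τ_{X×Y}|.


Basis B = {∅ × ∅, {p63} × {47}, {p63} × {48}, {p64} × {47}, {p64} × {48}, {p63} × {47, 48}, {p63, p64} × {47}, {p63, p64} × {48}, {p64} × {47, 48}, {p63} × {46, 47, 48}, {p64} × {46, 47, 48}, {p63, p64} × {47, 48}, {p63, p64} × {46, 47, 48}}; |τ_{X×Y}| = 25.

Enumerate products U × V with U ∈ τ_X, V ∈ τ_Y (deduplicated):
  ∅ × ∅ = {} (∅)
  {p63} × {47} = {(p63,47)}
  {p63} × {48} = {(p63,48)}
  {p64} × {47} = {(p64,47)}
  {p64} × {48} = {(p64,48)}
  {p63} × {47, 48} = {(p63,47), (p63,48)}
  {p63, p64} × {47} = {(p63,47), (p64,47)}
  {p63, p64} × {48} = {(p63,48), (p64,48)}
  {p64} × {47, 48} = {(p64,47), (p64,48)}
  {p63} × {46, 47, 48} = {(p63,46), (p63,47), (p63,48)}
  {p64} × {46, 47, 48} = {(p64,46), (p64,47), (p64,48)}
  {p63, p64} × {47, 48} = {(p63,47), (p63,48), (p64,47), (p64,48)}
  {p63, p64} × {46, 47, 48} = {(p63,46), (p63,47), (p63,48), (p64,46), (p64,47), (p64,48)}
These 13 distinct sets form the basis B.
Close under arbitrary unions to get τ_{X×Y}; counting gives |τ_{X×Y}| = 25.


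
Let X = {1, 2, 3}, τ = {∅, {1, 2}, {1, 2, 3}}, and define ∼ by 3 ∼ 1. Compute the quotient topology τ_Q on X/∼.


X/∼ = {[1=3], [2]}; |τ_Q| = 2.

Equivalence classes: [1=3], [2].
Quotient map π: X → X/∼ sends 1 ↦ [1=3], 2 ↦ [2], 3 ↦ [1=3].
For each subset V ⊆ X/∼, compute π^{-1}(V) ⊆ X and check whether π^{-1}(V) ∈ τ. V is open in τ_Q iff π^{-1}(V) ∈ τ.
  V = {}: π^{-1}(V) = ∅ ∈ τ ✓.
  V = {[1=3]}: π^{-1}(V) = {1, 3} ∉ τ ✗.
  V = {[2]}: π^{-1}(V) = {2} ∉ τ ✗.
  V = {[1=3], [2]}: π^{-1}(V) = {1, 2, 3} ∈ τ ✓.
Open sets in the quotient: τ_Q = {{}, {[1=3], [2]}} (2 elements).


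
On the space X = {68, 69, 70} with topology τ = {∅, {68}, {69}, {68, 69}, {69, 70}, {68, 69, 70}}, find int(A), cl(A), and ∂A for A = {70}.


int(A) = ∅, cl(A) = {70}, ∂A = {70}.

Closed sets in (X, τ) are complements of opens:
  closed(X, τ) = {∅, {68}, {70}, {68, 70}, {69, 70}, {68, 69, 70}}.
int(A) = ⋃ {U ∈ τ : U ⊆ A}. Opens contained in A: ∅.
Taking the union of these: int(A) = ∅.
cl(A) = ⋂ {C closed : A ⊆ C}. Closed sets containing A: {70}, {68, 70}, {69, 70}, {68, 69, 70}.
Intersecting these: cl(A) = {70}.
∂A = cl(A) ∖ int(A) = {70} ∖ ∅ = {70}.


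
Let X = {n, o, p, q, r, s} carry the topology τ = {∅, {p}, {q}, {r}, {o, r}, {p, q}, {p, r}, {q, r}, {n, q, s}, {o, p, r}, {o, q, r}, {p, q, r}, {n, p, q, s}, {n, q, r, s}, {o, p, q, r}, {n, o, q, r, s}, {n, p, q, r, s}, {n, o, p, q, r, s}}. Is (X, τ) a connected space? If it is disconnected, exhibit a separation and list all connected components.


(X, τ) is disconnected; components = [{p}, {o, r}, {n, q, s}].

Find clopen sets (U ∈ τ with X ∖ U ∈ τ):
  U = ∅, X ∖ U = {n, o, p, q, r, s} — both open, so U is clopen.
  U = {p}, X ∖ U = {n, o, q, r, s} — both open, so U is clopen.
  U = {o, r}, X ∖ U = {n, p, q, s} — both open, so U is clopen.
  U = {n, q, s}, X ∖ U = {o, p, r} — both open, so U is clopen.
  U = {o, p, r}, X ∖ U = {n, q, s} — both open, so U is clopen.
  U = {n, p, q, s}, X ∖ U = {o, r} — both open, so U is clopen.
  U = {n, o, q, r, s}, X ∖ U = {p} — both open, so U is clopen.
  U = {n, o, p, q, r, s}, X ∖ U = ∅ — both open, so U is clopen.
Nontrivial clopen(s) exist: e.g. {n, q, s}. So (X, τ) is disconnected.
Compute connected components by grouping points that agree on all clopens:
  component: {p}
  component: {o, r}
  component: {n, q, s}
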